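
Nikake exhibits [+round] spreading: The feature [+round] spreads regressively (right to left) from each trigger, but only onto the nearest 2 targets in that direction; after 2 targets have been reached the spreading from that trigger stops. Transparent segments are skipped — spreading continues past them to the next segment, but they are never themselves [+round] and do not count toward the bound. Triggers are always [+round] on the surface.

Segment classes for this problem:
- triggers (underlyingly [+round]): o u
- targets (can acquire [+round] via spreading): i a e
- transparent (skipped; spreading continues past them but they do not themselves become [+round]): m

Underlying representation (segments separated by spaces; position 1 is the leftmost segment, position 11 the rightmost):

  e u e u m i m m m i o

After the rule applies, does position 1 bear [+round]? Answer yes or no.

From /u/ at 2 leftward: 1 /e/ → [+round]; word edge.
From /u/ at 4 leftward: 3 /e/ → [+round]; 2 /u/ is itself a trigger — this domain ends here.
From /o/ at 11 leftward: 10 /i/ → [+round]; 9 /m/ transparent; 8 /m/ transparent; 7 /m/ transparent; 6 /i/ → [+round]; bound reached.
[+round] positions on the surface: 1 2 3 4 6 10 11.

yes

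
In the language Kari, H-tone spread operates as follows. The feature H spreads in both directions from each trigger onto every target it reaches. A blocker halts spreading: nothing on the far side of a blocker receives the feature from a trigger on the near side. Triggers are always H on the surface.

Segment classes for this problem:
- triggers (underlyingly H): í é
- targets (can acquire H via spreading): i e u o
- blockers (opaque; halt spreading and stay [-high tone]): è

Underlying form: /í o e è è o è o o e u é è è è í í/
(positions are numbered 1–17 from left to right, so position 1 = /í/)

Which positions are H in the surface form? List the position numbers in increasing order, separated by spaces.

1 2 3 8 9 10 11 12 16 17

From /í/ at 1 rightward: 2 /o/ → H; 3 /e/ → H; 4 /è/ blocks.
From /í/ at 1 leftward: word edge.
From /é/ at 12 rightward: 13 /è/ blocks.
From /é/ at 12 leftward: 11 /u/ → H; 10 /e/ → H; 9 /o/ → H; 8 /o/ → H; 7 /è/ blocks.
From /í/ at 16 rightward: 17 /í/ is itself a trigger — this domain ends here.
From /í/ at 16 leftward: 15 /è/ blocks.
From /í/ at 17 rightward: word edge.
From /í/ at 17 leftward: 16 /í/ is itself a trigger — this domain ends here.
Target with no active source: position 6 stays [-high tone].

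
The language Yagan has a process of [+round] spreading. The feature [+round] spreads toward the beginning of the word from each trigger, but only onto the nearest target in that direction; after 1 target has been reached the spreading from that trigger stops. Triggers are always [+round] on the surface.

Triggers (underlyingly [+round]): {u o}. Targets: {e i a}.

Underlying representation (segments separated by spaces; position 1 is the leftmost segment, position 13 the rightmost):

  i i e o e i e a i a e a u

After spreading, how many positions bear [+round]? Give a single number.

4

From /o/ at 4 leftward: 3 /e/ → [+round]; bound reached.
From /u/ at 13 leftward: 12 /a/ → [+round]; bound reached.
Targets with no active source: positions 1 2 5 6 7 8 9 10 11 stay [-round].
[+round] positions on the surface: 3 4 12 13.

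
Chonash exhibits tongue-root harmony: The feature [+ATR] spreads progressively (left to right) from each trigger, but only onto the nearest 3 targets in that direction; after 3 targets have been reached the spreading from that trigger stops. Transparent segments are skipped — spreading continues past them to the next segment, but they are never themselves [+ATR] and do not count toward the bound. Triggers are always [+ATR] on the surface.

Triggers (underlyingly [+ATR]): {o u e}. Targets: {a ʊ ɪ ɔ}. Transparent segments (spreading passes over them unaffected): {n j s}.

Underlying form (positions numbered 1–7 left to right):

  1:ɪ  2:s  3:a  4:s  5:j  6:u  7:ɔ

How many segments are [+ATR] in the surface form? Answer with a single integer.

From /u/ at 6 rightward: 7 /ɔ/ → [+ATR]; word edge.
Targets with no active source: positions 1 3 stay [-ATR].
[+ATR] positions on the surface: 6 7.

2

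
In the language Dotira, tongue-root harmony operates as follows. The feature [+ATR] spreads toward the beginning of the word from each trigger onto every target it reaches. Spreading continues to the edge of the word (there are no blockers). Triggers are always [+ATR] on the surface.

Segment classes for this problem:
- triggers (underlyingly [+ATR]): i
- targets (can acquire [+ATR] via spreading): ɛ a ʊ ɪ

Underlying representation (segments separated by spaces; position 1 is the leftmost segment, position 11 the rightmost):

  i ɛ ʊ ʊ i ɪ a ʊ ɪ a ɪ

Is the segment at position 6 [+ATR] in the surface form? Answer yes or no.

From /i/ at 1 leftward: word edge.
From /i/ at 5 leftward: 4 /ʊ/ → [+ATR]; 3 /ʊ/ → [+ATR]; 2 /ɛ/ → [+ATR]; 1 /i/ is itself a trigger — this domain ends here.
Targets with no active source: positions 6 7 8 9 10 11 stay [-ATR].
[+ATR] positions on the surface: 1 2 3 4 5.

no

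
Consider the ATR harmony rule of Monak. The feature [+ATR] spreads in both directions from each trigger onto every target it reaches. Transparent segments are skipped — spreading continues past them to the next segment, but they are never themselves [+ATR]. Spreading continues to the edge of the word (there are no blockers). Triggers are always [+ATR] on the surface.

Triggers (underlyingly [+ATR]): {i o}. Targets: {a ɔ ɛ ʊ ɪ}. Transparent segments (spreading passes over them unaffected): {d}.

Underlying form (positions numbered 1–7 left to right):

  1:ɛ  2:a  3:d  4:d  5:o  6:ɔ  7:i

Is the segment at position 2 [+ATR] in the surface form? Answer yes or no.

From /o/ at 5 rightward: 6 /ɔ/ → [+ATR]; 7 /i/ is itself a trigger — this domain ends here.
From /o/ at 5 leftward: 4 /d/ transparent; 3 /d/ transparent; 2 /a/ → [+ATR]; 1 /ɛ/ → [+ATR]; word edge.
From /i/ at 7 rightward: word edge.
From /i/ at 7 leftward: 6 /ɔ/ → [+ATR]; 5 /o/ is itself a trigger — this domain ends here.
[+ATR] positions on the surface: 1 2 5 6 7.

yes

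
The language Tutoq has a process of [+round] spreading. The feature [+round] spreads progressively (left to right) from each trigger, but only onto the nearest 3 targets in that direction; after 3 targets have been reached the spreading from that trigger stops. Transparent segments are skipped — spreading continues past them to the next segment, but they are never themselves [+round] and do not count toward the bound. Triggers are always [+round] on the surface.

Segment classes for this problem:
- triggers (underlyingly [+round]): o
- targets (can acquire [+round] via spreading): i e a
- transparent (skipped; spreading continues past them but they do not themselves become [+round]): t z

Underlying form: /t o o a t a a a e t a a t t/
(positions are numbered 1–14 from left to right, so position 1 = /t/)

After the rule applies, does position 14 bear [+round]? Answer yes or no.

no

From /o/ at 2 rightward: 3 /o/ is itself a trigger — this domain ends here.
From /o/ at 3 rightward: 4 /a/ → [+round]; 5 /t/ transparent; 6 /a/ → [+round]; 7 /a/ → [+round]; bound reached.
Targets with no active source: positions 8 9 11 12 stay [-round].
[+round] positions on the surface: 2 3 4 6 7.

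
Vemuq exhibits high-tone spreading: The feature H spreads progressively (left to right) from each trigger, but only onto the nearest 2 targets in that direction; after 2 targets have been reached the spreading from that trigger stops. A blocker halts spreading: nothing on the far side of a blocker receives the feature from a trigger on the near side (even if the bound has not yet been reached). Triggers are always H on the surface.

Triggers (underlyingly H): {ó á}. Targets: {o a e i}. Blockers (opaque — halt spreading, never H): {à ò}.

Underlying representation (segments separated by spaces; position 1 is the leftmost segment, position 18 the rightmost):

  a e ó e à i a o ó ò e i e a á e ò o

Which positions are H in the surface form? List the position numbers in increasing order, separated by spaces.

3 4 9 15 16

From /ó/ at 3 rightward: 4 /e/ → H; 5 /à/ blocks.
From /ó/ at 9 rightward: 10 /ò/ blocks.
From /á/ at 15 rightward: 16 /e/ → H; 17 /ò/ blocks.
Targets with no active source: positions 1 2 6 7 8 11 12 13 14 18 stay [-high tone].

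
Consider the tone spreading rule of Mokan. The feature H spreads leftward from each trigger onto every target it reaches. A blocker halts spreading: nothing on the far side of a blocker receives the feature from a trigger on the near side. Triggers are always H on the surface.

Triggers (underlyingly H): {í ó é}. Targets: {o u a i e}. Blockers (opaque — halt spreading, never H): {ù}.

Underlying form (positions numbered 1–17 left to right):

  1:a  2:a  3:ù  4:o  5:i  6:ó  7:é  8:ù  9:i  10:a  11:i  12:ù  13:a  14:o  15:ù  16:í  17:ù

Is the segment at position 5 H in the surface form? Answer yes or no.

From /ó/ at 6 leftward: 5 /i/ → H; 4 /o/ → H; 3 /ù/ blocks.
From /é/ at 7 leftward: 6 /ó/ is itself a trigger — this domain ends here.
From /í/ at 16 leftward: 15 /ù/ blocks.
Targets with no active source: positions 1 2 9 10 11 13 14 stay [-high tone].
H positions on the surface: 4 5 6 7 16.

yes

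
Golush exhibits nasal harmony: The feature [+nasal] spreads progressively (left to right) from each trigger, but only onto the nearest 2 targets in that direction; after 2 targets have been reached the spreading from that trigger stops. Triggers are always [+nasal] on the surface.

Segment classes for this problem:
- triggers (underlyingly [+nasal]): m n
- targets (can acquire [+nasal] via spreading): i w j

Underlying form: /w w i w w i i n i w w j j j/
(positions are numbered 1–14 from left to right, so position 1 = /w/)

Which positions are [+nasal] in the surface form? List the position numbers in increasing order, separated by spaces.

From /n/ at 8 rightward: 9 /i/ → [+nasal]; 10 /w/ → [+nasal]; bound reached.
Targets with no active source: positions 1 2 3 4 5 6 7 11 12 13 14 stay [-nasal].

8 9 10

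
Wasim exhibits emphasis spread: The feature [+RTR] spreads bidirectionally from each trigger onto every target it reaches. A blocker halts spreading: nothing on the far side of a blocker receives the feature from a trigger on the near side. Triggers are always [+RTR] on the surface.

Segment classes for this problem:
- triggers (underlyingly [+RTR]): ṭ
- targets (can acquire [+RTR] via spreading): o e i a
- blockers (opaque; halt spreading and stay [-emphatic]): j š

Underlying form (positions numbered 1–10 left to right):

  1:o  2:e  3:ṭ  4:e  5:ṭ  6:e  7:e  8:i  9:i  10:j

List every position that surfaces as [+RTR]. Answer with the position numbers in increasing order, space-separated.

1 2 3 4 5 6 7 8 9

From /ṭ/ at 3 rightward: 4 /e/ → [+RTR]; 5 /ṭ/ is itself a trigger — this domain ends here.
From /ṭ/ at 3 leftward: 2 /e/ → [+RTR]; 1 /o/ → [+RTR]; word edge.
From /ṭ/ at 5 rightward: 6 /e/ → [+RTR]; 7 /e/ → [+RTR]; 8 /i/ → [+RTR]; 9 /i/ → [+RTR]; 10 /j/ blocks.
From /ṭ/ at 5 leftward: 4 /e/ → [+RTR]; 3 /ṭ/ is itself a trigger — this domain ends here.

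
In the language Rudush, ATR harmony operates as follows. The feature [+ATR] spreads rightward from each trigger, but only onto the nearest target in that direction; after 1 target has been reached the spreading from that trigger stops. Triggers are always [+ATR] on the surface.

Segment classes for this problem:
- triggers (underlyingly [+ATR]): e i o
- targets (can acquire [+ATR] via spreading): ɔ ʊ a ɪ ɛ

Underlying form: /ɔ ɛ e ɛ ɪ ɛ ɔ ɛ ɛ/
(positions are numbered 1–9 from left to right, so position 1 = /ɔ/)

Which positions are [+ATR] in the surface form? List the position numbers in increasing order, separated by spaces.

From /e/ at 3 rightward: 4 /ɛ/ → [+ATR]; bound reached.
Targets with no active source: positions 1 2 5 6 7 8 9 stay [-ATR].

3 4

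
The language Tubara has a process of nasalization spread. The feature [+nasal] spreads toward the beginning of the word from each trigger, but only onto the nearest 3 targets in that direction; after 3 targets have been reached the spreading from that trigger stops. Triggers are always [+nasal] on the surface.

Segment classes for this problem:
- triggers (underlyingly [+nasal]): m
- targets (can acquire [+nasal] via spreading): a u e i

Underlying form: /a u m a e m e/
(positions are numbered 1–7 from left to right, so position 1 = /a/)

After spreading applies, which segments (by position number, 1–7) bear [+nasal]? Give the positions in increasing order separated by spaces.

1 2 3 4 5 6

From /m/ at 3 leftward: 2 /u/ → [+nasal]; 1 /a/ → [+nasal]; word edge.
From /m/ at 6 leftward: 5 /e/ → [+nasal]; 4 /a/ → [+nasal]; 3 /m/ is itself a trigger — this domain ends here.
Target with no active source: position 7 stays [-nasal].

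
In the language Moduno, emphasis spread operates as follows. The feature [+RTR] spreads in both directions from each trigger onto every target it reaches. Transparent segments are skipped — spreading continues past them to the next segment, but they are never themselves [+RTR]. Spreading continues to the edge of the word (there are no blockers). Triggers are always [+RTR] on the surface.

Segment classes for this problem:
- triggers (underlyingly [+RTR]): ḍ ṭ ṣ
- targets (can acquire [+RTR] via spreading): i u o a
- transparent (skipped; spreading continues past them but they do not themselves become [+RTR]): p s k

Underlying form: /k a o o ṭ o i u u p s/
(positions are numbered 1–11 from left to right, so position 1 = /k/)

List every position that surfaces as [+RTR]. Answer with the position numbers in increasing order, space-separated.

2 3 4 5 6 7 8 9

From /ṭ/ at 5 rightward: 6 /o/ → [+RTR]; 7 /i/ → [+RTR]; 8 /u/ → [+RTR]; 9 /u/ → [+RTR]; 10 /p/ transparent; 11 /s/ transparent; word edge.
From /ṭ/ at 5 leftward: 4 /o/ → [+RTR]; 3 /o/ → [+RTR]; 2 /a/ → [+RTR]; 1 /k/ transparent; word edge.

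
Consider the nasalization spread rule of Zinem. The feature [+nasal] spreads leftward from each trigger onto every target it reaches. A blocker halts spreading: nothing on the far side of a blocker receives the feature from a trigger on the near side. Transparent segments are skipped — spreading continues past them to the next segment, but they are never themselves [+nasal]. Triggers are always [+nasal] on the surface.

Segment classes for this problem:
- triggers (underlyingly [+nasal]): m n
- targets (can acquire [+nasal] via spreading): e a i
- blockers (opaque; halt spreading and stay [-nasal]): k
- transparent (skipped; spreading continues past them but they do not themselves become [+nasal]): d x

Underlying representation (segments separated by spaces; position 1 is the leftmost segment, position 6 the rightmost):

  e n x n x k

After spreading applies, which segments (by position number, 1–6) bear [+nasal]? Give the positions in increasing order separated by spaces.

From /n/ at 2 leftward: 1 /e/ → [+nasal]; word edge.
From /n/ at 4 leftward: 3 /x/ transparent; 2 /n/ is itself a trigger — this domain ends here.

1 2 4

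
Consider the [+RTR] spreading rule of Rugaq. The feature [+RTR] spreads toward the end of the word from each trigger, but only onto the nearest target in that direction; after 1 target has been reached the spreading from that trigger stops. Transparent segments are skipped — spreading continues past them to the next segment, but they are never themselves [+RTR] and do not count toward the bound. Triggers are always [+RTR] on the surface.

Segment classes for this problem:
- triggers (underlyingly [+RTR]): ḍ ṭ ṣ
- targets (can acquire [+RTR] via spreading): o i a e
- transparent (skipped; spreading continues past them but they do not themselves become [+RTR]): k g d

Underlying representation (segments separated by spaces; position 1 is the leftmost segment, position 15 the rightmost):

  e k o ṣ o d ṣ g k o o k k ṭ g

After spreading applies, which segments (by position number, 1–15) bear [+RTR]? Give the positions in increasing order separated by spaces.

From /ṣ/ at 4 rightward: 5 /o/ → [+RTR]; bound reached.
From /ṣ/ at 7 rightward: 8 /g/ transparent; 9 /k/ transparent; 10 /o/ → [+RTR]; bound reached.
From /ṭ/ at 14 rightward: 15 /g/ transparent; word edge.
Targets with no active source: positions 1 3 11 stay [-emphatic].

4 5 7 10 14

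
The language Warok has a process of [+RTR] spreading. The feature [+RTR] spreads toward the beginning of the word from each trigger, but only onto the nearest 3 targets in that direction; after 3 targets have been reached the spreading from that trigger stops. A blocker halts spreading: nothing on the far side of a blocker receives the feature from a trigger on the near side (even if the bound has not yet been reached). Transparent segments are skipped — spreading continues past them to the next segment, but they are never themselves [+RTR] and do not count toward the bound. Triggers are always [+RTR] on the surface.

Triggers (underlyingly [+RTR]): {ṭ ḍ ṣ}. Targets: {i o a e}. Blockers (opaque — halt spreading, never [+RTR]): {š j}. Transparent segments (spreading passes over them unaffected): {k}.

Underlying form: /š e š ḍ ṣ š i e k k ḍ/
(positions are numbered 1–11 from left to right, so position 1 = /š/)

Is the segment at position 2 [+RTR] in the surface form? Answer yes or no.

no

From /ḍ/ at 4 leftward: 3 /š/ blocks.
From /ṣ/ at 5 leftward: 4 /ḍ/ is itself a trigger — this domain ends here.
From /ḍ/ at 11 leftward: 10 /k/ transparent; 9 /k/ transparent; 8 /e/ → [+RTR]; 7 /i/ → [+RTR]; 6 /š/ blocks.
Target with no active source: position 2 stays [-emphatic].
[+RTR] positions on the surface: 4 5 7 8 11.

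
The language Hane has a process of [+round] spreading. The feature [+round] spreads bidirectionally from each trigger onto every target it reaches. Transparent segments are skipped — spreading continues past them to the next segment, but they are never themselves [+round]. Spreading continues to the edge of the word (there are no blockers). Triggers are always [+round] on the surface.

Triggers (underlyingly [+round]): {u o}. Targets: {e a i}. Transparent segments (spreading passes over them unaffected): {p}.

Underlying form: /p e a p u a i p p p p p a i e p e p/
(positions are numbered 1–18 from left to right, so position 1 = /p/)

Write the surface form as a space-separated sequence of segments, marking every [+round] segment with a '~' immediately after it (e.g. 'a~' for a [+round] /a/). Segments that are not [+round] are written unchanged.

p e~ a~ p u~ a~ i~ p p p p p a~ i~ e~ p e~ p

From /u/ at 5 rightward: 6 /a/ → [+round]; 7 /i/ → [+round]; 8 /p/ transparent; 9 /p/ transparent; 10 /p/ transparent; 11 /p/ transparent; 12 /p/ transparent; 13 /a/ → [+round]; 14 /i/ → [+round]; 15 /e/ → [+round]; 16 /p/ transparent; 17 /e/ → [+round]; 18 /p/ transparent; word edge.
From /u/ at 5 leftward: 4 /p/ transparent; 3 /a/ → [+round]; 2 /e/ → [+round]; 1 /p/ transparent; word edge.
[+round] positions on the surface: 2 3 5 6 7 13 14 15 17.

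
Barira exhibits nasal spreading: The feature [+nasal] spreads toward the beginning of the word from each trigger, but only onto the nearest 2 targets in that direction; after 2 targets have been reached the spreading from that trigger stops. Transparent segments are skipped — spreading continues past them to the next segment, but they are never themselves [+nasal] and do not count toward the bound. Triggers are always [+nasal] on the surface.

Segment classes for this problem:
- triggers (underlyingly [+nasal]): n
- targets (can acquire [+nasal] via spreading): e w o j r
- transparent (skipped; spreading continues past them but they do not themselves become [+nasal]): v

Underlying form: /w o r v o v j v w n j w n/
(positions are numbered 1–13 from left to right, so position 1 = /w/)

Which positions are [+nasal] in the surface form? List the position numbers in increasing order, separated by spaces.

7 9 10 11 12 13

From /n/ at 10 leftward: 9 /w/ → [+nasal]; 8 /v/ transparent; 7 /j/ → [+nasal]; bound reached.
From /n/ at 13 leftward: 12 /w/ → [+nasal]; 11 /j/ → [+nasal]; bound reached.
Targets with no active source: positions 1 2 3 5 stay [-nasal].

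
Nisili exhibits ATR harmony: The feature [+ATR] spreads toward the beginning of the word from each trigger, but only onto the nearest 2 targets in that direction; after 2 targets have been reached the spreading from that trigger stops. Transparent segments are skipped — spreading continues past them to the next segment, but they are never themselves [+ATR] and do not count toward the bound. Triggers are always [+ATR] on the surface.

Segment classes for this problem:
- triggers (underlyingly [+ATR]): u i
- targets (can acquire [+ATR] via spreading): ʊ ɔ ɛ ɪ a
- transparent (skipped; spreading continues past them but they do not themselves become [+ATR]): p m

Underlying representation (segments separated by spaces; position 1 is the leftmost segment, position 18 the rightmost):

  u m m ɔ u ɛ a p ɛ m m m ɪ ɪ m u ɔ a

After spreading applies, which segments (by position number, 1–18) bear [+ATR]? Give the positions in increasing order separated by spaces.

1 4 5 13 14 16

From /u/ at 1 leftward: word edge.
From /u/ at 5 leftward: 4 /ɔ/ → [+ATR]; 3 /m/ transparent; 2 /m/ transparent; 1 /u/ is itself a trigger — this domain ends here.
From /u/ at 16 leftward: 15 /m/ transparent; 14 /ɪ/ → [+ATR]; 13 /ɪ/ → [+ATR]; bound reached.
Targets with no active source: positions 6 7 9 17 18 stay [-ATR].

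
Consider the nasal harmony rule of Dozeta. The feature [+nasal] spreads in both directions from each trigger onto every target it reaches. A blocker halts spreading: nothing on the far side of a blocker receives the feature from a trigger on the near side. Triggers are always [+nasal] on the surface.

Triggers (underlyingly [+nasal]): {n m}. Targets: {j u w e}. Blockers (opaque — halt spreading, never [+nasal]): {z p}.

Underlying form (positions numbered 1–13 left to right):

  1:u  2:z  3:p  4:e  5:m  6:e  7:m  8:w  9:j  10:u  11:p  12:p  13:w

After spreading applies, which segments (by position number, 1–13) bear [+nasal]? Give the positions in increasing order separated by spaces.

From /m/ at 5 rightward: 6 /e/ → [+nasal]; 7 /m/ is itself a trigger — this domain ends here.
From /m/ at 5 leftward: 4 /e/ → [+nasal]; 3 /p/ blocks.
From /m/ at 7 rightward: 8 /w/ → [+nasal]; 9 /j/ → [+nasal]; 10 /u/ → [+nasal]; 11 /p/ blocks.
From /m/ at 7 leftward: 6 /e/ → [+nasal]; 5 /m/ is itself a trigger — this domain ends here.
Targets with no active source: positions 1 13 stay [-nasal].

4 5 6 7 8 9 10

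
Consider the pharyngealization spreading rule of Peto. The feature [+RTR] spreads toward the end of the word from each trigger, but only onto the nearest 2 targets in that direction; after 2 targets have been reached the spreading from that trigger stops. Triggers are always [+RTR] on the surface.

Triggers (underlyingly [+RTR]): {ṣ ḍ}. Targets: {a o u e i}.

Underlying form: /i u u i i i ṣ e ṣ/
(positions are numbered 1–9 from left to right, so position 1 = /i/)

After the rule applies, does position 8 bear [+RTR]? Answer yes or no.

yes

From /ṣ/ at 7 rightward: 8 /e/ → [+RTR]; 9 /ṣ/ is itself a trigger — this domain ends here.
From /ṣ/ at 9 rightward: word edge.
Targets with no active source: positions 1 2 3 4 5 6 stay [-emphatic].
[+RTR] positions on the surface: 7 8 9.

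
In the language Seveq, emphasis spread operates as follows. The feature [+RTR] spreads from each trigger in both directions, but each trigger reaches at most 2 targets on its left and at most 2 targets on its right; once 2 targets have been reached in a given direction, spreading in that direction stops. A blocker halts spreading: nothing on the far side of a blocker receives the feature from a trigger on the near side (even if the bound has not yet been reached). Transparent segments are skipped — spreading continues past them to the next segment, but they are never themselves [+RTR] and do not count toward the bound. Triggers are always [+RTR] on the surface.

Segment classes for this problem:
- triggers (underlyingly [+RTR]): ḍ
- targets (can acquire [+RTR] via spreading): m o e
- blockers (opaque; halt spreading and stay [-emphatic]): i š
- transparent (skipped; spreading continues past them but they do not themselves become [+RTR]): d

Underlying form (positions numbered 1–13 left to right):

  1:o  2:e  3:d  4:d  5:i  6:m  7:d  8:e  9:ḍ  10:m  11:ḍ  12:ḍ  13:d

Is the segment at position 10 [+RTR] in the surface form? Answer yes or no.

From /ḍ/ at 9 rightward: 10 /m/ → [+RTR]; 11 /ḍ/ is itself a trigger — this domain ends here.
From /ḍ/ at 9 leftward: 8 /e/ → [+RTR]; 7 /d/ transparent; 6 /m/ → [+RTR]; bound reached.
From /ḍ/ at 11 rightward: 12 /ḍ/ is itself a trigger — this domain ends here.
From /ḍ/ at 11 leftward: 10 /m/ → [+RTR]; 9 /ḍ/ is itself a trigger — this domain ends here.
From /ḍ/ at 12 rightward: 13 /d/ transparent; word edge.
From /ḍ/ at 12 leftward: 11 /ḍ/ is itself a trigger — this domain ends here.
Targets with no active source: positions 1 2 stay [-emphatic].
[+RTR] positions on the surface: 6 8 9 10 11 12.

yes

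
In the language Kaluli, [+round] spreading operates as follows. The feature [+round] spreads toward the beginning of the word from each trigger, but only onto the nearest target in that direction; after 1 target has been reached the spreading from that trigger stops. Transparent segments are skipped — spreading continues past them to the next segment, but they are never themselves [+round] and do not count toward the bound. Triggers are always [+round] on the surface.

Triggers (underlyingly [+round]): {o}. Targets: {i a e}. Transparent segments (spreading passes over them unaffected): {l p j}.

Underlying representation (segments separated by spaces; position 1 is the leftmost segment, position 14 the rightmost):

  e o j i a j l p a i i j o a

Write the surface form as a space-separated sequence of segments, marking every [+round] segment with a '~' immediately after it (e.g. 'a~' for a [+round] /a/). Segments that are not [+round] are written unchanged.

e~ o~ j i a j l p a i i~ j o~ a

From /o/ at 2 leftward: 1 /e/ → [+round]; bound reached.
From /o/ at 13 leftward: 12 /j/ transparent; 11 /i/ → [+round]; bound reached.
Targets with no active source: positions 4 5 9 10 14 stay [-round].
[+round] positions on the surface: 1 2 11 13.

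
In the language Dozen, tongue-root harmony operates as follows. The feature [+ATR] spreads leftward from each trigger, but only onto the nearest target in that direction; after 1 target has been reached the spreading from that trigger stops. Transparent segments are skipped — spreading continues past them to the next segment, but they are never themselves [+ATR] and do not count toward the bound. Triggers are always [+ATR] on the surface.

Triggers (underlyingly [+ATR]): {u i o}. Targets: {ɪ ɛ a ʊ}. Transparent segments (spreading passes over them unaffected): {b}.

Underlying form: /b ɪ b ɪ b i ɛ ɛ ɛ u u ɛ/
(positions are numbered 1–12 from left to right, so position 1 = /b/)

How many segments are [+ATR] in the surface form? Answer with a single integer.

From /i/ at 6 leftward: 5 /b/ transparent; 4 /ɪ/ → [+ATR]; bound reached.
From /u/ at 10 leftward: 9 /ɛ/ → [+ATR]; bound reached.
From /u/ at 11 leftward: 10 /u/ is itself a trigger — this domain ends here.
Targets with no active source: positions 2 7 8 12 stay [-ATR].
[+ATR] positions on the surface: 4 6 9 10 11.

5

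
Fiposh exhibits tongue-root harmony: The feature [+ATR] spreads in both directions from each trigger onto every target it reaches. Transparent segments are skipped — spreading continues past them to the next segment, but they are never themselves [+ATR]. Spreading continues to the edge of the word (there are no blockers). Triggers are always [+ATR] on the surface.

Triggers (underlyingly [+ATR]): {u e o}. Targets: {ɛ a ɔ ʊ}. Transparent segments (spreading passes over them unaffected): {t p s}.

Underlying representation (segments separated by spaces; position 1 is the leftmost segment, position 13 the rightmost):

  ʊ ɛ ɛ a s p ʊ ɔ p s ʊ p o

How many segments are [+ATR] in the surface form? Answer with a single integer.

From /o/ at 13 rightward: word edge.
From /o/ at 13 leftward: 12 /p/ transparent; 11 /ʊ/ → [+ATR]; 10 /s/ transparent; 9 /p/ transparent; 8 /ɔ/ → [+ATR]; 7 /ʊ/ → [+ATR]; 6 /p/ transparent; 5 /s/ transparent; 4 /a/ → [+ATR]; 3 /ɛ/ → [+ATR]; 2 /ɛ/ → [+ATR]; 1 /ʊ/ → [+ATR]; word edge.
[+ATR] positions on the surface: 1 2 3 4 7 8 11 13.

8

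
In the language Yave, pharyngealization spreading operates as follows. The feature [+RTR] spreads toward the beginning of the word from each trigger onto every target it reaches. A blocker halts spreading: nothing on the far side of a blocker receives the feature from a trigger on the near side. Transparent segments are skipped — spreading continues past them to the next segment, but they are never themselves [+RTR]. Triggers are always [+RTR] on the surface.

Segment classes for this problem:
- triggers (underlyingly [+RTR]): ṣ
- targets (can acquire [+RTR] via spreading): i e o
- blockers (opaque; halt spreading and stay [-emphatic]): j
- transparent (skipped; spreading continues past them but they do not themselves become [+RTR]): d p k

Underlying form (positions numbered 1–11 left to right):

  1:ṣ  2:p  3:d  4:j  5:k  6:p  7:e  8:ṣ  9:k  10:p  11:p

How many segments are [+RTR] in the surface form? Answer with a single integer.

From /ṣ/ at 1 leftward: word edge.
From /ṣ/ at 8 leftward: 7 /e/ → [+RTR]; 6 /p/ transparent; 5 /k/ transparent; 4 /j/ blocks.
[+RTR] positions on the surface: 1 7 8.

3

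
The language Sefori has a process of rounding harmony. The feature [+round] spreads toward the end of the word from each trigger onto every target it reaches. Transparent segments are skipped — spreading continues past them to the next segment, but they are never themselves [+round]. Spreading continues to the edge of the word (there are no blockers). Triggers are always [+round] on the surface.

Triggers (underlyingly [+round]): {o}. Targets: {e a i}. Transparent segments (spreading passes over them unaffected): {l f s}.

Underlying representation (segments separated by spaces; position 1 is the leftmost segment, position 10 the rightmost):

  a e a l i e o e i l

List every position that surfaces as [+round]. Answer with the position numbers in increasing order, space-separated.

7 8 9

From /o/ at 7 rightward: 8 /e/ → [+round]; 9 /i/ → [+round]; 10 /l/ transparent; word edge.
Targets with no active source: positions 1 2 3 5 6 stay [-round].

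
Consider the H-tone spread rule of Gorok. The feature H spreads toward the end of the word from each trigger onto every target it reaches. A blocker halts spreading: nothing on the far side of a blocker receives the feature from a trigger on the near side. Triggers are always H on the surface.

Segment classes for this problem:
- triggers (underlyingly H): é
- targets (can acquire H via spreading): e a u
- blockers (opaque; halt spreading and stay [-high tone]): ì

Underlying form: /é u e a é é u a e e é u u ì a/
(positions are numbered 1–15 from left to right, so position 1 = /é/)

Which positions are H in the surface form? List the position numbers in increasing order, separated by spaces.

From /é/ at 1 rightward: 2 /u/ → H; 3 /e/ → H; 4 /a/ → H; 5 /é/ is itself a trigger — this domain ends here.
From /é/ at 5 rightward: 6 /é/ is itself a trigger — this domain ends here.
From /é/ at 6 rightward: 7 /u/ → H; 8 /a/ → H; 9 /e/ → H; 10 /e/ → H; 11 /é/ is itself a trigger — this domain ends here.
From /é/ at 11 rightward: 12 /u/ → H; 13 /u/ → H; 14 /ì/ blocks.
Target with no active source: position 15 stays [-high tone].

1 2 3 4 5 6 7 8 9 10 11 12 13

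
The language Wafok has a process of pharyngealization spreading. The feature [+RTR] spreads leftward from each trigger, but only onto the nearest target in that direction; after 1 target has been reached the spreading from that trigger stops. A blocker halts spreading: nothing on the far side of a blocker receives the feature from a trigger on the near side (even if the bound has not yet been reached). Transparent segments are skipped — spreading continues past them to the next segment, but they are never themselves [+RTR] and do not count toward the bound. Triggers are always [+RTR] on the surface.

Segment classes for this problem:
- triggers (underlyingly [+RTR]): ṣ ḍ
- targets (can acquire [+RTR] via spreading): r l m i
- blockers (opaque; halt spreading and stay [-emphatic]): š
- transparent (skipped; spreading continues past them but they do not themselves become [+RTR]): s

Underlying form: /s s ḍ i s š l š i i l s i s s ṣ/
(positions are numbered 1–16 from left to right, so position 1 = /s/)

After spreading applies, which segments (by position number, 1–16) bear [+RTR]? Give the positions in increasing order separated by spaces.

From /ḍ/ at 3 leftward: 2 /s/ transparent; 1 /s/ transparent; word edge.
From /ṣ/ at 16 leftward: 15 /s/ transparent; 14 /s/ transparent; 13 /i/ → [+RTR]; bound reached.
Targets with no active source: positions 4 7 9 10 11 stay [-emphatic].

3 13 16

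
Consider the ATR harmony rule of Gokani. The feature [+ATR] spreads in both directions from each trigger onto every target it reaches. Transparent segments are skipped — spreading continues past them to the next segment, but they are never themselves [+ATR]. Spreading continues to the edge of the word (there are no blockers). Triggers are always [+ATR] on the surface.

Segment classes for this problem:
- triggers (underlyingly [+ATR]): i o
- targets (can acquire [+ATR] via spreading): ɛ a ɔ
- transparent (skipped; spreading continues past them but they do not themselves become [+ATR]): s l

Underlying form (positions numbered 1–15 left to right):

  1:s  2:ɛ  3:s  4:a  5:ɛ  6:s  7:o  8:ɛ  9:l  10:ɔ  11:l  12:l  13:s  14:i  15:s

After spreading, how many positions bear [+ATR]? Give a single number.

From /o/ at 7 rightward: 8 /ɛ/ → [+ATR]; 9 /l/ transparent; 10 /ɔ/ → [+ATR]; 11 /l/ transparent; 12 /l/ transparent; 13 /s/ transparent; 14 /i/ is itself a trigger — this domain ends here.
From /o/ at 7 leftward: 6 /s/ transparent; 5 /ɛ/ → [+ATR]; 4 /a/ → [+ATR]; 3 /s/ transparent; 2 /ɛ/ → [+ATR]; 1 /s/ transparent; word edge.
From /i/ at 14 rightward: 15 /s/ transparent; word edge.
From /i/ at 14 leftward: 13 /s/ transparent; 12 /l/ transparent; 11 /l/ transparent; 10 /ɔ/ → [+ATR]; 9 /l/ transparent; 8 /ɛ/ → [+ATR]; 7 /o/ is itself a trigger — this domain ends here.
[+ATR] positions on the surface: 2 4 5 7 8 10 14.

7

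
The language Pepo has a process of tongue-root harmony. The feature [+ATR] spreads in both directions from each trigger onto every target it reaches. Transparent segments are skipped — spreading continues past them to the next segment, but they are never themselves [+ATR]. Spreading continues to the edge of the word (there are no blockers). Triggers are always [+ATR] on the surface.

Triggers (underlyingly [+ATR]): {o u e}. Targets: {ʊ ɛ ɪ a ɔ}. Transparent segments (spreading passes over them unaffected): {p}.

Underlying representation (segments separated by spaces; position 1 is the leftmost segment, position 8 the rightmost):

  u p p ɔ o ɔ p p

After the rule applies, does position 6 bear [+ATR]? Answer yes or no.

yes

From /u/ at 1 rightward: 2 /p/ transparent; 3 /p/ transparent; 4 /ɔ/ → [+ATR]; 5 /o/ is itself a trigger — this domain ends here.
From /u/ at 1 leftward: word edge.
From /o/ at 5 rightward: 6 /ɔ/ → [+ATR]; 7 /p/ transparent; 8 /p/ transparent; word edge.
From /o/ at 5 leftward: 4 /ɔ/ → [+ATR]; 3 /p/ transparent; 2 /p/ transparent; 1 /u/ is itself a trigger — this domain ends here.
[+ATR] positions on the surface: 1 4 5 6.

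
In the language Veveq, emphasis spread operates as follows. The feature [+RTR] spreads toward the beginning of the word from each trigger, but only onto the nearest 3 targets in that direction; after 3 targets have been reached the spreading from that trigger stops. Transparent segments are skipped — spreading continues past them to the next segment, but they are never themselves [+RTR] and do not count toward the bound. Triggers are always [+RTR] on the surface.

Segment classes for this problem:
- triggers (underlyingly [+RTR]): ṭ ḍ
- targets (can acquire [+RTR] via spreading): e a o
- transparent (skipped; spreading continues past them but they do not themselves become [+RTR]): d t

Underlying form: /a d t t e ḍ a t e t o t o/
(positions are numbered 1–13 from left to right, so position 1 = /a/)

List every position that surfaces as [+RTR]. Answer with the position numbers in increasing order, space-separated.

From /ḍ/ at 6 leftward: 5 /e/ → [+RTR]; 4 /t/ transparent; 3 /t/ transparent; 2 /d/ transparent; 1 /a/ → [+RTR]; word edge.
Targets with no active source: positions 7 9 11 13 stay [-emphatic].

1 5 6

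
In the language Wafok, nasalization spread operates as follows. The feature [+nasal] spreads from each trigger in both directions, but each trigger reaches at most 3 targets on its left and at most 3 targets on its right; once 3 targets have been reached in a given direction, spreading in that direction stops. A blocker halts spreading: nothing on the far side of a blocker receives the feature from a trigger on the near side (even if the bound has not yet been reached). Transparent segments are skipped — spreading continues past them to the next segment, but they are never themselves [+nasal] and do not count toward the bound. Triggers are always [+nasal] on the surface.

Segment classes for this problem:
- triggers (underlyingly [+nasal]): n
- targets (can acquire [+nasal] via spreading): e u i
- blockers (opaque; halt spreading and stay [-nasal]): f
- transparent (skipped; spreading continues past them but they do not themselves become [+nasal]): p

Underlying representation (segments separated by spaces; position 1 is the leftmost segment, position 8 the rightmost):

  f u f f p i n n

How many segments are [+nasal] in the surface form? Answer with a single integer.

From /n/ at 7 rightward: 8 /n/ is itself a trigger — this domain ends here.
From /n/ at 7 leftward: 6 /i/ → [+nasal]; 5 /p/ transparent; 4 /f/ blocks.
From /n/ at 8 rightward: word edge.
From /n/ at 8 leftward: 7 /n/ is itself a trigger — this domain ends here.
Target with no active source: position 2 stays [-nasal].
[+nasal] positions on the surface: 6 7 8.

3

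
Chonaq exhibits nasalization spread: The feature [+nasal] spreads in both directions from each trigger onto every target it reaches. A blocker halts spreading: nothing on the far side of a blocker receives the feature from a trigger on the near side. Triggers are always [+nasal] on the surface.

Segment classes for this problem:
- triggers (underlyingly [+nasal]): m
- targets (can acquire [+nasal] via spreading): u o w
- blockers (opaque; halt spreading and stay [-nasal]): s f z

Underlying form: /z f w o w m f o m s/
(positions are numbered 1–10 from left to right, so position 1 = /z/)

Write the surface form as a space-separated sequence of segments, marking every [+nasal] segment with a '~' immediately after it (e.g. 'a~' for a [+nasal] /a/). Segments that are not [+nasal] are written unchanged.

From /m/ at 6 rightward: 7 /f/ blocks.
From /m/ at 6 leftward: 5 /w/ → [+nasal]; 4 /o/ → [+nasal]; 3 /w/ → [+nasal]; 2 /f/ blocks.
From /m/ at 9 rightward: 10 /s/ blocks.
From /m/ at 9 leftward: 8 /o/ → [+nasal]; 7 /f/ blocks.
[+nasal] positions on the surface: 3 4 5 6 8 9.

z f w~ o~ w~ m~ f o~ m~ s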